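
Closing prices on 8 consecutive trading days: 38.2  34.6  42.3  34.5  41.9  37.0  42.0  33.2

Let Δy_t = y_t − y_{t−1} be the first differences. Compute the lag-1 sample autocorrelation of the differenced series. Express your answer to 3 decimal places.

-0.790

First differences Δy: -3.6, 7.7, -7.8, 7.4, -4.9, 5.0, -8.8
Mean of differences = -0.7143
Numerator Σ(Δy_t−Δȳ)(Δy_{t+1}−Δȳ) = -245.4845
Denominator Σ(Δy_t−Δȳ)² = 310.7286
r_1(Δy) = -245.4845 / 310.7286 = -0.790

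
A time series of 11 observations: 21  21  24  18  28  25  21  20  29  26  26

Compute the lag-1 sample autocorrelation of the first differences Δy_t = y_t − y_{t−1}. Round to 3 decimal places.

-0.506

First differences Δy: 0, 3, -6, 10, -3, -4, -1, 9, -3, 0
Mean of differences = 0.5000
Numerator Σ(Δy_t−Δȳ)(Δy_{t+1}−Δȳ) = -130.7500
Denominator Σ(Δy_t−Δȳ)² = 258.5000
r_1(Δy) = -130.7500 / 258.5000 = -0.506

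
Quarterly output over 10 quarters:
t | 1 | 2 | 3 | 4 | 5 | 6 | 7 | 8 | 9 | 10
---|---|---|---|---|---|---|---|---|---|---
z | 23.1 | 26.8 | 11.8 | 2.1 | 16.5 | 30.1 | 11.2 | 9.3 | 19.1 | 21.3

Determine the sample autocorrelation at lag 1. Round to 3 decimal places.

0.075

Mean z̄ = (23.1 + 26.8 + 11.8 + 2.1 + 16.5 + 30.1 + 11.2 + 9.3 + 19.1 + 21.3)/10 = 17.1300
Numerator Σ_{t=1}^{9}(z_t−z̄)(z_{t+1}−z̄) = 49.9061
Denominator Σ(z_t−z̄)² = 669.8210
r_1 = 49.9061 / 669.8210 = 0.075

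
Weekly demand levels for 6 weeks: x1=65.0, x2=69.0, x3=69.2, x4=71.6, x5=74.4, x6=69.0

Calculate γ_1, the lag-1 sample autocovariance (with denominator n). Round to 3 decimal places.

1.388

Mean x̄ = (65.0 + 69.0 + 69.2 + 71.6 + 74.4 + 69.0)/6 = 69.7000
Σ_{t=1}^{5}(x_t−x̄)(x_{t+1}−x̄) = 8.3300
γ_1 = 8.3300 / 6 = 1.388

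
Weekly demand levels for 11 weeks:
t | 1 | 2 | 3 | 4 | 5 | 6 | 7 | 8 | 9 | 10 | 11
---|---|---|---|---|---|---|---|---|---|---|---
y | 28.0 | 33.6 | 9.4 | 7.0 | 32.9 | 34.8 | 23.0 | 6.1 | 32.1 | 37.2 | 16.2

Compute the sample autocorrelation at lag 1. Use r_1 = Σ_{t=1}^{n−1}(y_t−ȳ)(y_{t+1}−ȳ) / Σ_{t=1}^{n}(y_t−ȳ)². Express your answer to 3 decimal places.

-0.030

Mean ȳ = (28.0 + 33.6 + 9.4 + 7.0 + 32.9 + 34.8 + 23.0 + 6.1 + 32.1 + 37.2 + 16.2)/11 = 23.6636
Numerator Σ_{t=1}^{10}(y_t−ȳ)(y_{t+1}−ȳ) = -42.7495
Denominator Σ(y_t−ȳ)² = 1427.0255
r_1 = -42.7495 / 1427.0255 = -0.030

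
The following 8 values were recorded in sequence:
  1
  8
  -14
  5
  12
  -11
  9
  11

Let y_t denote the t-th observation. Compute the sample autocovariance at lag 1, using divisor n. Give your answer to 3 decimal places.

Mean ȳ = (1 + 8 − 14 + 5 + 12 − 11 + 9 + 11)/8 = 2.6250
Σ_{t=1}^{7}(y_t−ȳ)(y_{t+1}−ȳ) = -276.5156
γ_1 = -276.5156 / 8 = -34.564

-34.564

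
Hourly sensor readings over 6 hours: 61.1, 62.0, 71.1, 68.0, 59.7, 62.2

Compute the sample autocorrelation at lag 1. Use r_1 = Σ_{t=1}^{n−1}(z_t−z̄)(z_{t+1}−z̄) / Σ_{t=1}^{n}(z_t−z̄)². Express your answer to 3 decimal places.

Mean z̄ = (61.1 + 62.0 + 71.1 + 68.0 + 59.7 + 62.2)/6 = 64.0167
Deviations from mean: -2.9167, -2.0167, 7.0833, 3.9833, -4.3167, -1.8167
Numerator Σ_{t=1}^{5}(z_t−z̄)(z_{t+1}−z̄) = 10.4597
Denominator Σ(z_t−z̄)² = 100.5483
r_1 = 10.4597 / 100.5483 = 0.104

0.104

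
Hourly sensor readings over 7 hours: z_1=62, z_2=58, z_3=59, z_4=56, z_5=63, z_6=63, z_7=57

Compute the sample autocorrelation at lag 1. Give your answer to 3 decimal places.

-0.202

Mean z̄ = (62 + 58 + 59 + 56 + 63 + 63 + 57)/7 = 59.7143
Deviations from mean: 2.2857, -1.7143, -0.7143, -3.7143, 3.2857, 3.2857, -2.7143
Σ(z_t−z̄)(z_{t+1}−z̄) = (-3.9184) + (1.2245) + (2.6531) + (-12.2041) + (10.7959) + (-8.9184) = -10.3673
Denominator Σ(z_t−z̄)² = 51.4286
r_1 = -10.3673 / 51.4286 = -0.202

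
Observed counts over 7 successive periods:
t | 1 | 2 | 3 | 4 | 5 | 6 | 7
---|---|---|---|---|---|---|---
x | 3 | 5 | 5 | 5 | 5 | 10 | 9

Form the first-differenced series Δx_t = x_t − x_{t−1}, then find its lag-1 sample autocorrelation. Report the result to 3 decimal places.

First differences Δx: 2, 0, 0, 0, 5, -1
Mean of differences = 1.0000
Numerator Σ(Δx_t−Δx̄)(Δx_{t+1}−Δx̄) = -11.0000
Denominator Σ(Δx_t−Δx̄)² = 24.0000
r_1(Δx) = -11.0000 / 24.0000 = -0.458

-0.458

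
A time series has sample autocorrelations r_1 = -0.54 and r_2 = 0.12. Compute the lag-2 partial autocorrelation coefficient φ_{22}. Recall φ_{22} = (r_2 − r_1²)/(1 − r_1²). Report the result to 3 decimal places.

φ_{22} = (r_2 − r_1²) / (1 − r_1²)
r_1² = (-0.54)² = 0.2916
Numerator = 0.12 − 0.2916 = -0.1716; denominator = 1 − 0.2916 = 0.7084
φ_{22} = -0.1716 / 0.7084 = -0.242

-0.242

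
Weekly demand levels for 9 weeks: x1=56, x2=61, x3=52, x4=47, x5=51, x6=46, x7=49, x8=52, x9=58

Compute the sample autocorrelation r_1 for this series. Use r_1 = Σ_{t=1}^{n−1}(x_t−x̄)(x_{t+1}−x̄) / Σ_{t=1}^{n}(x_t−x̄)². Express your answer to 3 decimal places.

0.334

Mean x̄ = (56 + 61 + 52 + 47 + 51 + 46 + 49 + 52 + 58)/9 = 52.4444
Numerator Σ_{t=1}^{8}(x_t−x̄)(x_{t+1}−x̄) = 67.4691
Denominator Σ(x_t−x̄)² = 202.2222
r_1 = 67.4691 / 202.2222 = 0.334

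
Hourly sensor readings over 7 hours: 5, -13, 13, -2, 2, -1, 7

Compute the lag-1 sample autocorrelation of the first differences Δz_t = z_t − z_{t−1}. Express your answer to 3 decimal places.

-0.730

First differences Δz: -18, 26, -15, 4, -3, 8
Mean of differences = 0.3333
Numerator Σ(Δz_t−Δz̄)(Δz_{t+1}−Δz̄) = -958.1111
Denominator Σ(Δz_t−Δz̄)² = 1313.3333
r_1(Δz) = -958.1111 / 1313.3333 = -0.730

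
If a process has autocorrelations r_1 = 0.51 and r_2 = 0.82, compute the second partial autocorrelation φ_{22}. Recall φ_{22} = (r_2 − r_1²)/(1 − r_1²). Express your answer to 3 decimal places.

0.757

φ_{22} = (r_2 − r_1²) / (1 − r_1²)
r_1² = (0.51)² = 0.2601
Numerator = 0.82 − 0.2601 = 0.5599; denominator = 1 − 0.2601 = 0.7399
φ_{22} = 0.5599 / 0.7399 = 0.757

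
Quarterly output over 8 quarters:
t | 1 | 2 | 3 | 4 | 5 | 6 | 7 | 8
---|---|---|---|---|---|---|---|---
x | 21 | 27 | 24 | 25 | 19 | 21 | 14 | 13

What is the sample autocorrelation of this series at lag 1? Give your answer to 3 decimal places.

Mean x̄ = (21 + 27 + 24 + 25 + 19 + 21 + 14 + 13)/8 = 20.5000
Deviations from mean: 0.5000, 6.5000, 3.5000, 4.5000, -1.5000, 0.5000, -6.5000, -7.5000
Numerator Σ_{t=1}^{7}(x_t−x̄)(x_{t+1}−x̄) = 79.7500
Denominator Σ(x_t−x̄)² = 176.0000
r_1 = 79.7500 / 176.0000 = 0.453

0.453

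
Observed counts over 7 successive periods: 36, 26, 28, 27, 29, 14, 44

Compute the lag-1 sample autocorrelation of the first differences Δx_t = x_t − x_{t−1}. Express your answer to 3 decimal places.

-0.400

First differences Δx: -10, 2, -1, 2, -15, 30
Mean of differences = 1.3333
Numerator Σ(Δx_t−Δx̄)(Δx_{t+1}−Δx̄) = -489.7778
Denominator Σ(Δx_t−Δx̄)² = 1223.3333
r_1(Δx) = -489.7778 / 1223.3333 = -0.400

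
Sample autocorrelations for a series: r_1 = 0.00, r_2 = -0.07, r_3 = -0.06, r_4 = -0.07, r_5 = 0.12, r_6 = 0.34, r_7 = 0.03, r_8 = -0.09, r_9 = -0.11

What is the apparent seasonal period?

The largest autocorrelation is r_6 = 0.34; the remaining lags stay at or below 0.12.
The dominant spike at lag 6 indicates a seasonal period of 6.

6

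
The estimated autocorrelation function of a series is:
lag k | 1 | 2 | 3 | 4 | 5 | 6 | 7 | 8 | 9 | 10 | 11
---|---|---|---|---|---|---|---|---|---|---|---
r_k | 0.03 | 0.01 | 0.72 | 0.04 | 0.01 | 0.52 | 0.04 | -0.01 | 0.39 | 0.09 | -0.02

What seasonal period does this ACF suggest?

3

The largest autocorrelation is r_3 = 0.72, with weaker echoes at lags 6 (0.52) and 9 (0.39); the remaining lags stay at or below 0.09.
The dominant spike at lag 3 indicates a seasonal period of 3.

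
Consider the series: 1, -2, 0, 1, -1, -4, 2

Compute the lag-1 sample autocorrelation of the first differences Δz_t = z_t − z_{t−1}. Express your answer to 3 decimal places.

-0.282

First differences Δz: -3, 2, 1, -2, -3, 6
Mean of differences = 0.1667
Numerator Σ(Δz_t−Δz̄)(Δz_{t+1}−Δz̄) = -17.6944
Denominator Σ(Δz_t−Δz̄)² = 62.8333
r_1(Δz) = -17.6944 / 62.8333 = -0.282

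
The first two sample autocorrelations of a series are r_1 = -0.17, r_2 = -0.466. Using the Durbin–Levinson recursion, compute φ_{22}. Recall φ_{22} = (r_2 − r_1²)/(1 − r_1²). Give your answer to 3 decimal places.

-0.510

φ_{22} = (r_2 − r_1²) / (1 − r_1²)
r_1² = (-0.17)² = 0.0289
Numerator = -0.466 − 0.0289 = -0.4949; denominator = 1 − 0.0289 = 0.9711
φ_{22} = -0.4949 / 0.9711 = -0.510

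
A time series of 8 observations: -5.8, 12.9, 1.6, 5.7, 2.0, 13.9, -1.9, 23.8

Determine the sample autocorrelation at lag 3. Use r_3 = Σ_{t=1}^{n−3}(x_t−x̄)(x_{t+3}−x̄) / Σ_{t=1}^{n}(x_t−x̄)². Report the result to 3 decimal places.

-0.191

Mean x̄ = (-5.8 + 12.9 + 1.6 + 5.7 + 2.0 + 13.9 − 1.9 + 23.8)/8 = 6.5250
Numerator Σ_{t=1}^{5}(x_t−x̄)(x_{t+3}−x̄) = -126.2194
Denominator Σ(x_t−x̄)² = 661.7550
r_3 = -126.2194 / 661.7550 = -0.191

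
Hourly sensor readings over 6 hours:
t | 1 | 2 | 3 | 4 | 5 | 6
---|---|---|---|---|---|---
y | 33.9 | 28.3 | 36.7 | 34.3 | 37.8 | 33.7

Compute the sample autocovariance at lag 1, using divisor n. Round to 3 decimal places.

-2.359

Mean ȳ = (33.9 + 28.3 + 36.7 + 34.3 + 37.8 + 33.7)/6 = 34.1167
Deviations: -0.2167, -5.8167, 2.5833, 0.1833, 3.6833, -0.4167
Σ_{t=1}^{5}(y_t−ȳ)(y_{t+1}−ȳ) = -14.1519
γ_1 = -14.1519 / 6 = -2.359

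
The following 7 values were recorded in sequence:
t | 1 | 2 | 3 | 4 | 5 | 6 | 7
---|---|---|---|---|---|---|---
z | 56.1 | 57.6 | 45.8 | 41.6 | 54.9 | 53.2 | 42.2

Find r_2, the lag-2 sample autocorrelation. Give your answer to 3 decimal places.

-0.625

Mean z̄ = (56.1 + 57.6 + 45.8 + 41.6 + 54.9 + 53.2 + 42.2)/7 = 50.2000
Σ(z_t−z̄)(z_{t+2}−z̄) = (-25.9600) + (-63.6400) + (-20.6800) + (-25.8000) + (-37.6000) = -173.6800
Denominator Σ(z_t−z̄)² = 277.9800
r_2 = -173.6800 / 277.9800 = -0.625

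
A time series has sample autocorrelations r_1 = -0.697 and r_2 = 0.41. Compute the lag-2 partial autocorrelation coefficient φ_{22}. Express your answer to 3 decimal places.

φ_{22} = (r_2 − r_1²) / (1 − r_1²)
r_1² = (-0.697)² = 0.485809
Numerator = 0.41 − 0.4858 = -0.0758; denominator = 1 − 0.4858 = 0.5142
φ_{22} = -0.0758 / 0.5142 = -0.147

-0.147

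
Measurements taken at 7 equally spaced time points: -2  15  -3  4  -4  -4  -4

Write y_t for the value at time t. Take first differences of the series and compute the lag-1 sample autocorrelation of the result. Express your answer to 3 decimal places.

First differences Δy: 17, -18, 7, -8, 0, 0
Mean of differences = -0.3333
Numerator Σ(Δy_t−Δȳ)(Δy_{t+1}−Δȳ) = -494.4444
Denominator Σ(Δy_t−Δȳ)² = 725.3333
r_1(Δy) = -494.4444 / 725.3333 = -0.682

-0.682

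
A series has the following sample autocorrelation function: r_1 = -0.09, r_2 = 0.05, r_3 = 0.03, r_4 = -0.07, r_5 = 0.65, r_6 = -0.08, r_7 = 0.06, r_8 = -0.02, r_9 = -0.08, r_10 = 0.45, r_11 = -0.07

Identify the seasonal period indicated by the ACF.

The largest autocorrelation is r_5 = 0.65, with a weaker echo at lag 10 (0.45); the remaining lags stay at or below 0.06.
The dominant spike at lag 5 indicates a seasonal period of 5.

5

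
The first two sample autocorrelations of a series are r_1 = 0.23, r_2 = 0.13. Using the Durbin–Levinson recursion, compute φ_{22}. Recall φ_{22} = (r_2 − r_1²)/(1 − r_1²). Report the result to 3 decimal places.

0.081

φ_{22} = (r_2 − r_1²) / (1 − r_1²)
r_1² = (0.23)² = 0.0529
Numerator = 0.13 − 0.0529 = 0.0771; denominator = 1 − 0.0529 = 0.9471
φ_{22} = 0.0771 / 0.9471 = 0.081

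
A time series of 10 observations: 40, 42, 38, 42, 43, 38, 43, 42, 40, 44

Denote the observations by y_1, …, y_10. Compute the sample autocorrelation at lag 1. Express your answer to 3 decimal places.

Mean ȳ = (40 + 42 + 38 + 42 + 43 + 38 + 43 + 42 + 40 + 44)/10 = 41.2000
Numerator Σ_{t=1}^{9}(y_t−ȳ)(y_{t+1}−ȳ) = -19.0400
Denominator Σ(y_t−ȳ)² = 39.6000
r_1 = -19.0400 / 39.6000 = -0.481

-0.481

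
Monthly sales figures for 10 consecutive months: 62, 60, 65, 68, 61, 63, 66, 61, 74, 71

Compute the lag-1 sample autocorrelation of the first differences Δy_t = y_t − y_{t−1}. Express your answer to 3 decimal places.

First differences Δy: -2, 5, 3, -7, 2, 3, -5, 13, -3
Mean of differences = 1.0000
Numerator Σ(Δy_t−Δȳ)(Δy_{t+1}−Δȳ) = -158.0000
Denominator Σ(Δy_t−Δȳ)² = 294.0000
r_1(Δy) = -158.0000 / 294.0000 = -0.537

-0.537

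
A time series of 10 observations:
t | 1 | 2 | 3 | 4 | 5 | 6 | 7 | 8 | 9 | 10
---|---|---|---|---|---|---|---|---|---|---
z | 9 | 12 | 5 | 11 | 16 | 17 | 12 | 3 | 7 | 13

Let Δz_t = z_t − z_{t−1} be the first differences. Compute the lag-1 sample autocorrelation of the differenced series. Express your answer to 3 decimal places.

0.007

First differences Δz: 3, -7, 6, 5, 1, -5, -9, 4, 6
Mean of differences = 0.4444
Numerator Σ(Δz_t−Δz̄)(Δz_{t+1}−Δz̄) = 2.0247
Denominator Σ(Δz_t−Δz̄)² = 276.2222
r_1(Δz) = 2.0247 / 276.2222 = 0.007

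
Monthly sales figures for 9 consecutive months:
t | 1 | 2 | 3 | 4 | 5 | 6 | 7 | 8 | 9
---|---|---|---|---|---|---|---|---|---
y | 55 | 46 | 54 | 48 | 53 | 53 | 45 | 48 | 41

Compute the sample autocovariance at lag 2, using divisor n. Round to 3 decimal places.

Mean ȳ = (55 + 46 + 54 + 48 + 53 + 53 + 45 + 48 + 41)/9 = 49.2222
Σ_{t=1}^{7}(y_t−ȳ)(y_{t+2}−ȳ) = 59.1235
γ_2 = 59.1235 / 9 = 6.569

6.569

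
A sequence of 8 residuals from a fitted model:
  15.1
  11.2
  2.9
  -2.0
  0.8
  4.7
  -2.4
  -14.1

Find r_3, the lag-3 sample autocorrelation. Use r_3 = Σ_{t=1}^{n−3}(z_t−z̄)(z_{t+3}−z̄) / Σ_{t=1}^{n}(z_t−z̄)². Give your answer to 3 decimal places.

Mean z̄ = (15.1 + 11.2 + 2.9 − 2.0 + 0.8 + 4.7 − 2.4 − 14.1)/8 = 2.0250
Deviations from mean: 13.0750, 9.1750, 0.8750, -4.0250, -1.2250, 2.6750, -4.4250, -16.1250
Numerator Σ_{t=1}^{5}(z_t−z̄)(z_{t+3}−z̄) = -23.9619
Denominator Σ(z_t−z̄)² = 560.3550
r_3 = -23.9619 / 560.3550 = -0.043

-0.043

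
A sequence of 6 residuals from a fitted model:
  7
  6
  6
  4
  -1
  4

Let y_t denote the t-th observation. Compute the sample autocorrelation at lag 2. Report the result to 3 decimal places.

Mean ȳ = (7 + 6 + 6 + 4 − 1 + 4)/6 = 4.3333
Numerator Σ_{t=1}^{4}(y_t−ȳ)(y_{t+2}−ȳ) = -4.8889
Denominator Σ(y_t−ȳ)² = 41.3333
r_2 = -4.8889 / 41.3333 = -0.118

-0.118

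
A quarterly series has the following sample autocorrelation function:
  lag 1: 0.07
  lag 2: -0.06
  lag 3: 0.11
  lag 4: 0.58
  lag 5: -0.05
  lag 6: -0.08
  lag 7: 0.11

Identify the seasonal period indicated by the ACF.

4

The largest autocorrelation is r_4 = 0.58; the remaining lags stay at or below 0.11.
The dominant spike at lag 4 indicates a seasonal period of 4.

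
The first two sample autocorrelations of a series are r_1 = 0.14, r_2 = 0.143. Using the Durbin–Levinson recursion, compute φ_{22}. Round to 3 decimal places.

0.126

φ_{22} = (r_2 − r_1²) / (1 − r_1²)
r_1² = (0.14)² = 0.0196
Numerator = 0.143 − 0.0196 = 0.1234; denominator = 1 − 0.0196 = 0.9804
φ_{22} = 0.1234 / 0.9804 = 0.126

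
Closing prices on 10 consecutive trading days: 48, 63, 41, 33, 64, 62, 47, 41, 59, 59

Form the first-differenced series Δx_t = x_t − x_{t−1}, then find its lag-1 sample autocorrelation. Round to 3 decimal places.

First differences Δx: 15, -22, -8, 31, -2, -15, -6, 18, 0
Mean of differences = 1.2222
Numerator Σ(Δx_t−Δx̄)(Δx_{t+1}−Δx̄) = -448.6049
Denominator Σ(Δx_t−Δx̄)² = 2309.5556
r_1(Δx) = -448.6049 / 2309.5556 = -0.194

-0.194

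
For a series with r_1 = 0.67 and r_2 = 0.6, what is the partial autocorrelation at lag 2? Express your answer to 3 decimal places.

φ_{22} = (r_2 − r_1²) / (1 − r_1²)
r_1² = (0.67)² = 0.4489
Numerator = 0.6 − 0.4489 = 0.1511; denominator = 1 − 0.4489 = 0.5511
φ_{22} = 0.1511 / 0.5511 = 0.274

0.274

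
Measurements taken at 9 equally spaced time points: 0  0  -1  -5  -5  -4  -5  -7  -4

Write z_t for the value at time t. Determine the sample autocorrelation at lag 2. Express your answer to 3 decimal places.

Mean z̄ = (0 + 0 − 1 − 5 − 5 − 4 − 5 − 7 − 4)/9 = -3.4444
Σ(z_t−z̄)(z_{t+2}−z̄) = (8.4198) + (-5.3580) + (-3.8025) + (0.8642) + (2.4198) + (1.9753) + (0.8642) = 5.3827
Denominator Σ(z_t−z̄)² = 50.2222
r_2 = 5.3827 / 50.2222 = 0.107

0.107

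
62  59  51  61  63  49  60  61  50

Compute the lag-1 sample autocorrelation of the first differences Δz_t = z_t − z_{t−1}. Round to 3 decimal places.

First differences Δz: -3, -8, 10, 2, -14, 11, 1, -11
Mean of differences = -1.5000
Numerator Σ(Δz_t−Δz̄)(Δz_{t+1}−Δz̄) = -217.2500
Denominator Σ(Δz_t−Δz̄)² = 598.0000
r_1(Δz) = -217.2500 / 598.0000 = -0.363

-0.363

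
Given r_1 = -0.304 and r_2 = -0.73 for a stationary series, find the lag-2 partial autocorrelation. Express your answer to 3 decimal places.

-0.906

φ_{22} = (r_2 − r_1²) / (1 − r_1²)
r_1² = (-0.304)² = 0.092416
Numerator = -0.73 − 0.0924 = -0.8224; denominator = 1 − 0.0924 = 0.9076
φ_{22} = -0.8224 / 0.9076 = -0.906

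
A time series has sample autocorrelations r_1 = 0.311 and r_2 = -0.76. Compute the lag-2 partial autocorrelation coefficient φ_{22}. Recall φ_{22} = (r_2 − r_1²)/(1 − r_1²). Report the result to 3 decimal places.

-0.948

φ_{22} = (r_2 − r_1²) / (1 − r_1²)
r_1² = (0.311)² = 0.096721
Numerator = -0.76 − 0.0967 = -0.8567; denominator = 1 − 0.0967 = 0.9033
φ_{22} = -0.8567 / 0.9033 = -0.948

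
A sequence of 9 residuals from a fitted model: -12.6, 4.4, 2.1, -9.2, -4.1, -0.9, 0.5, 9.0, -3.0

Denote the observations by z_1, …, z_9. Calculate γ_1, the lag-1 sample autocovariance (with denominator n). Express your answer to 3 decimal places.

-5.183

Mean z̄ = (-12.6 + 4.4 + 2.1 − 9.2 − 4.1 − 0.9 + 0.5 + 9.0 − 3.0)/9 = -1.5333
Σ_{t=1}^{8}(z_t−z̄)(z_{t+1}−z̄) = -46.6511
γ_1 = -46.6511 / 9 = -5.183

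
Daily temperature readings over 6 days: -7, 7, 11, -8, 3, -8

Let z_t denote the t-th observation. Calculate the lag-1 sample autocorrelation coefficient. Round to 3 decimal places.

Mean z̄ = (-7 + 7 + 11 − 8 + 3 − 8)/6 = -0.3333
Deviations from mean: -6.6667, 7.3333, 11.3333, -7.6667, 3.3333, -7.6667
Σ(z_t−z̄)(z_{t+1}−z̄) = (-48.8889) + (83.1111) + (-86.8889) + (-25.5556) + (-25.5556) = -103.7778
Denominator Σ(z_t−z̄)² = 355.3333
r_1 = -103.7778 / 355.3333 = -0.292

-0.292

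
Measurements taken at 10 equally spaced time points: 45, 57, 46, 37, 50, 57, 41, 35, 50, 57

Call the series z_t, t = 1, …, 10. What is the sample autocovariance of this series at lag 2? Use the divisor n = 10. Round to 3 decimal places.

Mean z̄ = (45 + 57 + 46 + 37 + 50 + 57 + 41 + 35 + 50 + 57)/10 = 47.5000
Σ_{t=1}^{8}(z_t−z̄)(z_{t+2}−z̄) = -469.5000
γ_2 = -469.5000 / 10 = -46.950

-46.950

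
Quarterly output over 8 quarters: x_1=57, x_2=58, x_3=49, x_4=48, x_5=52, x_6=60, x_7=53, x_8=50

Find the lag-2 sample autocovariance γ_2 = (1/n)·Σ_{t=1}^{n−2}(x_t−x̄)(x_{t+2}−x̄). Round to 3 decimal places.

-11.520

Mean x̄ = (57 + 58 + 49 + 48 + 52 + 60 + 53 + 50)/8 = 53.3750
Σ_{t=1}^{6}(x_t−x̄)(x_{t+2}−x̄) = -92.1563
γ_2 = -92.1563 / 8 = -11.520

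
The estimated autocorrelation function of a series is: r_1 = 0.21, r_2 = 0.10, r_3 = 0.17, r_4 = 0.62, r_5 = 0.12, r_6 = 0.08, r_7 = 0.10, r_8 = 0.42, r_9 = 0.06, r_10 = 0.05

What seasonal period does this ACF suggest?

The largest autocorrelation is r_4 = 0.62, with a weaker echo at lag 8 (0.42); the remaining lags stay at or below 0.21. The elevated value at lag 1 (0.21), dropping to 0.10 at lag 2, reflects decaying short-term dependence rather than seasonality.
The dominant spike at lag 4 indicates a seasonal period of 4.

4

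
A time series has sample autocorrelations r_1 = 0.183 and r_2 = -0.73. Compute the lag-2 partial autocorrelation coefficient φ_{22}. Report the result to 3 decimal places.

-0.790

φ_{22} = (r_2 − r_1²) / (1 − r_1²)
r_1² = (0.183)² = 0.033489
Numerator = -0.73 − 0.0335 = -0.7635; denominator = 1 − 0.0335 = 0.9665
φ_{22} = -0.7635 / 0.9665 = -0.790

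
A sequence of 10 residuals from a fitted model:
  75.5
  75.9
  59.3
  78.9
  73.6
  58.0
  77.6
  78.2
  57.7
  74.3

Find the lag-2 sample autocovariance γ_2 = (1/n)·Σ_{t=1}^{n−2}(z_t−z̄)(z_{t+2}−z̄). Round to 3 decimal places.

-28.758

Mean z̄ = (75.5 + 75.9 + 59.3 + 78.9 + 73.6 + 58.0 + 77.6 + 78.2 + 57.7 + 74.3)/10 = 70.9000
Σ_{t=1}^{8}(z_t−z̄)(z_{t+2}−z̄) = -287.5800
γ_2 = -287.5800 / 10 = -28.758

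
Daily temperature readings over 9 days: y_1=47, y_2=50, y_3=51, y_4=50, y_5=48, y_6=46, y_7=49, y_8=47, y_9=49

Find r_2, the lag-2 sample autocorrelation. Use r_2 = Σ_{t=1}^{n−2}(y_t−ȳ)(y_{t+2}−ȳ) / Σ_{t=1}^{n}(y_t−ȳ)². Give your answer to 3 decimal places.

Mean ȳ = (47 + 50 + 51 + 50 + 48 + 46 + 49 + 47 + 49)/9 = 48.5556
Σ(y_t−ȳ)(y_{t+2}−ȳ) = (-3.8025) + (2.0864) + (-1.3580) + (-3.6914) + (-0.2469) + (3.9753) + (0.1975) = -2.8395
Denominator Σ(y_t−ȳ)² = 22.2222
r_2 = -2.8395 / 22.2222 = -0.128

-0.128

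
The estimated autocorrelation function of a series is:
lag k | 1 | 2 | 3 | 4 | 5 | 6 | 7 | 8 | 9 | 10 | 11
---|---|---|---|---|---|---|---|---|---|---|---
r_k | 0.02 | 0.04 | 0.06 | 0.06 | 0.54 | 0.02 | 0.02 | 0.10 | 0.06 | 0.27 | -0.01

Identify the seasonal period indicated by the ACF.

5

The largest autocorrelation is r_5 = 0.54, with a weaker echo at lag 10 (0.27); the remaining lags stay at or below 0.10.
The dominant spike at lag 5 indicates a seasonal period of 5.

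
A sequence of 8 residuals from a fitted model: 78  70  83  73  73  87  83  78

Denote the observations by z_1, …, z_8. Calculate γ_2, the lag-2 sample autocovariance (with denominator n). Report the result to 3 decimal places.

Mean z̄ = (78 + 70 + 83 + 73 + 73 + 87 + 83 + 78)/8 = 78.1250
Deviations: -0.1250, -8.1250, 4.8750, -5.1250, -5.1250, 8.8750, 4.8750, -0.1250
Σ_{t=1}^{6}(z_t−z̄)(z_{t+2}−z̄) = -55.5313
γ_2 = -55.5313 / 8 = -6.941

-6.941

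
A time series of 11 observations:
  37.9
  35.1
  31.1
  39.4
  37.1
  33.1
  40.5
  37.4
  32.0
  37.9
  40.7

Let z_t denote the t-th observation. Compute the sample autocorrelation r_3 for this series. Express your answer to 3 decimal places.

0.528

Mean z̄ = (37.9 + 35.1 + 31.1 + 39.4 + 37.1 + 33.1 + 40.5 + 37.4 + 32.0 + 37.9 + 40.7)/11 = 36.5636
Numerator Σ_{t=1}^{8}(z_t−z̄)(z_{t+3}−z̄) = 58.0697
Denominator Σ(z_t−z̄)² = 110.0255
r_3 = 58.0697 / 110.0255 = 0.528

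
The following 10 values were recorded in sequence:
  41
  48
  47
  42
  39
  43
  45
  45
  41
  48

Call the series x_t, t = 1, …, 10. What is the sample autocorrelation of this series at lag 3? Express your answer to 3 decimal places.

Mean x̄ = (41 + 48 + 47 + 42 + 39 + 43 + 45 + 45 + 41 + 48)/10 = 43.9000
Σ(x_t−x̄)(x_{t+3}−x̄) = (5.5100) + (-20.0900) + (-2.7900) + (-2.0900) + (-5.3900) + (2.6100) + (4.5100) = -17.7300
Denominator Σ(x_t−x̄)² = 90.9000
r_3 = -17.7300 / 90.9000 = -0.195

-0.195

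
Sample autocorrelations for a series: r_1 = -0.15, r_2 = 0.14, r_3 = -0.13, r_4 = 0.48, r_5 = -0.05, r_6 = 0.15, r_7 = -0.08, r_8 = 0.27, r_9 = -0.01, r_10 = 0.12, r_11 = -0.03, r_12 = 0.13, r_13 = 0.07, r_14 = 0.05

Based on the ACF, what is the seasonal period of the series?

4

The largest autocorrelation is r_4 = 0.48, with a weaker echo at lag 8 (0.27); the remaining lags stay at or below 0.15.
The dominant spike at lag 4 indicates a seasonal period of 4.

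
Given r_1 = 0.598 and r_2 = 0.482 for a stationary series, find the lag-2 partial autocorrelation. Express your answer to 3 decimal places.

φ_{22} = (r_2 − r_1²) / (1 − r_1²)
r_1² = (0.598)² = 0.357604
Numerator = 0.482 − 0.3576 = 0.1244; denominator = 1 − 0.3576 = 0.6424
φ_{22} = 0.1244 / 0.6424 = 0.194

0.194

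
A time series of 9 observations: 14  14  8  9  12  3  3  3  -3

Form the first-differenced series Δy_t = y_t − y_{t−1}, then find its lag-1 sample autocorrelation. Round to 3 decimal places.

-0.456

First differences Δy: 0, -6, 1, 3, -9, 0, 0, -6
Mean of differences = -2.1250
Numerator Σ(Δy_t−Δȳ)(Δy_{t+1}−Δȳ) = -57.8906
Denominator Σ(Δy_t−Δȳ)² = 126.8750
r_1(Δy) = -57.8906 / 126.8750 = -0.456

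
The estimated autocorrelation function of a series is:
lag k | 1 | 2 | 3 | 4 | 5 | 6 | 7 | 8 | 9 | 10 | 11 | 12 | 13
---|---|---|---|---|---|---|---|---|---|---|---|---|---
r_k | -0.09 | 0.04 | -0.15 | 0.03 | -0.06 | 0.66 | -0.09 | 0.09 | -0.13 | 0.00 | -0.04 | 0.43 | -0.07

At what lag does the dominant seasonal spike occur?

The largest autocorrelation is r_6 = 0.66, with a weaker echo at lag 12 (0.43); the remaining lags stay at or below 0.09.
The dominant spike at lag 6 indicates a seasonal period of 6.

6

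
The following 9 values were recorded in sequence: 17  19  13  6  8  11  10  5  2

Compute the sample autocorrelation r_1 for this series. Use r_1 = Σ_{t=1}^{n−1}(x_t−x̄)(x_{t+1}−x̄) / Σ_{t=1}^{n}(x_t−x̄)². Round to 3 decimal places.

Mean x̄ = (17 + 19 + 13 + 6 + 8 + 11 + 10 + 5 + 2)/9 = 10.1111
Numerator Σ_{t=1}^{8}(x_t−x̄)(x_{t+1}−x̄) = 123.7654
Denominator Σ(x_t−x̄)² = 248.8889
r_1 = 123.7654 / 248.8889 = 0.497

0.497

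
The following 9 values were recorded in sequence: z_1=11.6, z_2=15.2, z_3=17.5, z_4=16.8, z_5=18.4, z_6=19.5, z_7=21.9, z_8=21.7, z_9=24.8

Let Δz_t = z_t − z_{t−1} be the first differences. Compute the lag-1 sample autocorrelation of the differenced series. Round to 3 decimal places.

-0.285

First differences Δz: 3.6, 2.3, -0.7, 1.6, 1.1, 2.4, -0.2, 3.1
Mean of differences = 1.6500
Numerator Σ(Δz_t−Δz̄)(Δz_{t+1}−Δz̄) = -4.5975
Denominator Σ(Δz_t−Δz̄)² = 16.1400
r_1(Δz) = -4.5975 / 16.1400 = -0.285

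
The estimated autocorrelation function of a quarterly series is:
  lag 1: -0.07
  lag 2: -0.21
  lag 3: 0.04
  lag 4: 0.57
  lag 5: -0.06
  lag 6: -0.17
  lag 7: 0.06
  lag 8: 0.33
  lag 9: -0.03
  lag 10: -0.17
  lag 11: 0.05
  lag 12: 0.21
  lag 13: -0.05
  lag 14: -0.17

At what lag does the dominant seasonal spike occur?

4

The largest autocorrelation is r_4 = 0.57, with weaker echoes at lags 8 (0.33) and 12 (0.21); the remaining lags stay at or below 0.06.
The dominant spike at lag 4 indicates a seasonal period of 4.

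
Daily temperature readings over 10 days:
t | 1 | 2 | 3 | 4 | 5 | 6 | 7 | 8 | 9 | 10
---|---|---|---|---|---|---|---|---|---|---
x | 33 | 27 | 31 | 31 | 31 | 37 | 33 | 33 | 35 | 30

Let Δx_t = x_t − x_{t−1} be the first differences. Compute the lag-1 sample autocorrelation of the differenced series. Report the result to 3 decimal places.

First differences Δx: -6, 4, 0, 0, 6, -4, 0, 2, -5
Mean of differences = -0.3333
Numerator Σ(Δx_t−Δx̄)(Δx_{t+1}−Δx̄) = -55.4444
Denominator Σ(Δx_t−Δx̄)² = 132.0000
r_1(Δx) = -55.4444 / 132.0000 = -0.420

-0.420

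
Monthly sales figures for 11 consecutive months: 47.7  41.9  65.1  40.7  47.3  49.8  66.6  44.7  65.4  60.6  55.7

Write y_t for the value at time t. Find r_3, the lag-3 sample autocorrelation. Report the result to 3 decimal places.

Mean ȳ = (47.7 + 41.9 + 65.1 + 40.7 + 47.3 + 49.8 + 66.6 + 44.7 + 65.4 + 60.6 + 55.7)/11 = 53.2273
Numerator Σ_{t=1}^{8}(y_t−ȳ)(y_{t+3}−ȳ) = 14.4987
Denominator Σ(y_t−ȳ)² = 963.8218
r_3 = 14.4987 / 963.8218 = 0.015

0.015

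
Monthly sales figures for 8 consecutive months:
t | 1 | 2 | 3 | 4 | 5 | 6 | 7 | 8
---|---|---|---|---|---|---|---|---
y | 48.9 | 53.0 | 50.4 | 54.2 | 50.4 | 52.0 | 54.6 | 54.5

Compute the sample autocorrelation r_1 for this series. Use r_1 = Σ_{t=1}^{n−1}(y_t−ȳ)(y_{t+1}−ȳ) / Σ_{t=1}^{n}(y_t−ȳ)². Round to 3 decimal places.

-0.180

Mean ȳ = (48.9 + 53.0 + 50.4 + 54.2 + 50.4 + 52.0 + 54.6 + 54.5)/8 = 52.2500
Deviations from mean: -3.3500, 0.7500, -1.8500, 1.9500, -1.8500, -0.2500, 2.3500, 2.2500
Numerator Σ_{t=1}^{7}(y_t−ȳ)(y_{t+1}−ȳ) = -5.9525
Denominator Σ(y_t−ȳ)² = 33.0800
r_1 = -5.9525 / 33.0800 = -0.180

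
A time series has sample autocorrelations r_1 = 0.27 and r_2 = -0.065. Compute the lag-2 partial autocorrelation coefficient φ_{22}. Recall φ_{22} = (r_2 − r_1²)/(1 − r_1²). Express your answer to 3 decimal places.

φ_{22} = (r_2 − r_1²) / (1 − r_1²)
r_1² = (0.27)² = 0.0729
Numerator = -0.065 − 0.0729 = -0.1379; denominator = 1 − 0.0729 = 0.9271
φ_{22} = -0.1379 / 0.9271 = -0.149

-0.149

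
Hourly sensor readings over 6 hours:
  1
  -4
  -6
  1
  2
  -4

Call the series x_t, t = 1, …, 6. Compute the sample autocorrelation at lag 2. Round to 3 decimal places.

Mean x̄ = (1 − 4 − 6 + 1 + 2 − 4)/6 = -1.6667
Σ(x_t−x̄)(x_{t+2}−x̄) = (-11.5556) + (-6.2222) + (-15.8889) + (-6.2222) = -39.8889
Denominator Σ(x_t−x̄)² = 57.3333
r_2 = -39.8889 / 57.3333 = -0.696

-0.696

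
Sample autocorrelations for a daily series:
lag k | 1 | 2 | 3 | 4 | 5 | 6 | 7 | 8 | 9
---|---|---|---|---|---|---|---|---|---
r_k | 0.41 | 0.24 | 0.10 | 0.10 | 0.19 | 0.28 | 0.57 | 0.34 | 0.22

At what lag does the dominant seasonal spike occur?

The largest autocorrelation is r_7 = 0.57; the remaining lags stay at or below 0.41. The elevated value at lag 1 (0.41), dropping to 0.24 at lag 2, reflects decaying short-term dependence rather than seasonality.
The dominant spike at lag 7 indicates a seasonal period of 7.

7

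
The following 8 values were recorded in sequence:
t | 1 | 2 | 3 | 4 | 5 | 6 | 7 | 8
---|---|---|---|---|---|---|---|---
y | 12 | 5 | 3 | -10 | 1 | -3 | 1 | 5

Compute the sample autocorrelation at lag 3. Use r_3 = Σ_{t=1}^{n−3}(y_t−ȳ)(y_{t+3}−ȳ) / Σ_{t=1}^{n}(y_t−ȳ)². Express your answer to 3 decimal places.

-0.423

Mean ȳ = (12 + 5 + 3 − 10 + 1 − 3 + 1 + 5)/8 = 1.7500
Deviations from mean: 10.2500, 3.2500, 1.2500, -11.7500, -0.7500, -4.7500, -0.7500, 3.2500
Numerator Σ_{t=1}^{5}(y_t−ȳ)(y_{t+3}−ȳ) = -122.4375
Denominator Σ(y_t−ȳ)² = 289.5000
r_3 = -122.4375 / 289.5000 = -0.423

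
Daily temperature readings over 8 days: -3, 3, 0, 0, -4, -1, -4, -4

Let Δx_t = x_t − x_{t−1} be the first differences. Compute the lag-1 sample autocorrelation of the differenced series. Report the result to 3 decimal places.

First differences Δx: 6, -3, 0, -4, 3, -3, 0
Mean of differences = -0.1429
Numerator Σ(Δx_t−Δx̄)(Δx_{t+1}−Δx̄) = -40.0204
Denominator Σ(Δx_t−Δx̄)² = 78.8571
r_1(Δx) = -40.0204 / 78.8571 = -0.508

-0.508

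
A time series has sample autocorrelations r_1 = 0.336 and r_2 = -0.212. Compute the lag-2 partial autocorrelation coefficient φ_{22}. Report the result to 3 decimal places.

-0.366

φ_{22} = (r_2 − r_1²) / (1 − r_1²)
r_1² = (0.336)² = 0.112896
Numerator = -0.212 − 0.1129 = -0.3249; denominator = 1 − 0.1129 = 0.8871
φ_{22} = -0.3249 / 0.8871 = -0.366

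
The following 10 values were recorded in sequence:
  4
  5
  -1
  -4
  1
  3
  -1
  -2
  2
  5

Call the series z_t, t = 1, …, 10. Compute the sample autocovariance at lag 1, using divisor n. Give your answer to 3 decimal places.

Mean z̄ = (4 + 5 − 1 − 4 + 1 + 3 − 1 − 2 + 2 + 5)/10 = 1.2000
Σ_{t=1}^{9}(z_t−z̄)(z_{t+1}−z̄) = 17.9600
γ_1 = 17.9600 / 10 = 1.796

1.796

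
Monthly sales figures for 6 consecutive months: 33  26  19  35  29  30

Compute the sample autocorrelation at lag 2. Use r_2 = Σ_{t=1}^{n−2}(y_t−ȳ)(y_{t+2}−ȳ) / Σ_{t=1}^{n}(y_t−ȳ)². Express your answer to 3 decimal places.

-0.332

Mean ȳ = (33 + 26 + 19 + 35 + 29 + 30)/6 = 28.6667
Σ(y_t−ȳ)(y_{t+2}−ȳ) = (-41.8889) + (-16.8889) + (-3.2222) + (8.4444) = -53.5556
Denominator Σ(y_t−ȳ)² = 161.3333
r_2 = -53.5556 / 161.3333 = -0.332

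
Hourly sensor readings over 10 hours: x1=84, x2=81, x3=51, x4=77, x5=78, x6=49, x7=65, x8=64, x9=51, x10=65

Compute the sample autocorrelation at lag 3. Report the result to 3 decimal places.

Mean x̄ = (84 + 81 + 51 + 77 + 78 + 49 + 65 + 64 + 51 + 65)/10 = 66.5000
Σ(x_t−x̄)(x_{t+3}−x̄) = (183.7500) + (166.7500) + (271.2500) + (-15.7500) + (-28.7500) + (271.2500) + (2.2500) = 850.7500
Denominator Σ(x_t−x̄)² = 1556.5000
r_3 = 850.7500 / 1556.5000 = 0.547

0.547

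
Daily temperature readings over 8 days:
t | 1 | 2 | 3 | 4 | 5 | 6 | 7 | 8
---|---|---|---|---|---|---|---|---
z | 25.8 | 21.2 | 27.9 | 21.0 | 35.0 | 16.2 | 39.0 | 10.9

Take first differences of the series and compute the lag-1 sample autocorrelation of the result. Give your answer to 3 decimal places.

-0.759

First differences Δz: -4.6, 6.7, -6.9, 14.0, -18.8, 22.8, -28.1
Mean of differences = -2.1286
Numerator Σ(Δz_t−Δz̄)(Δz_{t+1}−Δz̄) = -1472.8122
Denominator Σ(Δz_t−Δz̄)² = 1940.8343
r_1(Δz) = -1472.8122 / 1940.8343 = -0.759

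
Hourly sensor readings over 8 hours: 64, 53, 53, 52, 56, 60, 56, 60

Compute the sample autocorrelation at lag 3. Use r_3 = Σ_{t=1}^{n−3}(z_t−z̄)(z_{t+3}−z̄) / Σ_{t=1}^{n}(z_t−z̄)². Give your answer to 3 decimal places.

Mean z̄ = (64 + 53 + 53 + 52 + 56 + 60 + 56 + 60)/8 = 56.7500
Deviations from mean: 7.2500, -3.7500, -3.7500, -4.7500, -0.7500, 3.2500, -0.7500, 3.2500
Numerator Σ_{t=1}^{5}(z_t−z̄)(z_{t+3}−z̄) = -42.6875
Denominator Σ(z_t−z̄)² = 125.5000
r_3 = -42.6875 / 125.5000 = -0.340

-0.340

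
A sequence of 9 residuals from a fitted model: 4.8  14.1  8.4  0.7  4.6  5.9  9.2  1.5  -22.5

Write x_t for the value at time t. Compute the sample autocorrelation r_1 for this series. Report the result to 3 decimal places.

Mean x̄ = (4.8 + 14.1 + 8.4 + 0.7 + 4.6 + 5.9 + 9.2 + 1.5 − 22.5)/9 = 2.9667
Numerator Σ_{t=1}^{8}(x_t−x̄)(x_{t+1}−x̄) = 116.1689
Denominator Σ(x_t−x̄)² = 862.8000
r_1 = 116.1689 / 862.8000 = 0.135

0.135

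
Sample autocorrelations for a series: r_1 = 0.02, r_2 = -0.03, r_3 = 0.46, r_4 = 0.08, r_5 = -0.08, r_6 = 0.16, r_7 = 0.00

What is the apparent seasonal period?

The largest autocorrelation is r_3 = 0.46, with a weaker echo at lag 6 (0.16); the remaining lags stay at or below 0.08.
The dominant spike at lag 3 indicates a seasonal period of 3.

3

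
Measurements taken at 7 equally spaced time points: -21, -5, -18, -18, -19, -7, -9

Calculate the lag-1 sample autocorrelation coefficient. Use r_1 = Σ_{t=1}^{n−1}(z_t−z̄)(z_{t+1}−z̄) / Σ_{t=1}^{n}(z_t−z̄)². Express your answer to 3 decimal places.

-0.243

Mean z̄ = (-21 − 5 − 18 − 18 − 19 − 7 − 9)/7 = -13.8571
Deviations from mean: -7.1429, 8.8571, -4.1429, -4.1429, -5.1429, 6.8571, 4.8571
Σ(z_t−z̄)(z_{t+1}−z̄) = (-63.2653) + (-36.6939) + (17.1633) + (21.3061) + (-35.2653) + (33.3061) = -63.4490
Denominator Σ(z_t−z̄)² = 260.8571
r_1 = -63.4490 / 260.8571 = -0.243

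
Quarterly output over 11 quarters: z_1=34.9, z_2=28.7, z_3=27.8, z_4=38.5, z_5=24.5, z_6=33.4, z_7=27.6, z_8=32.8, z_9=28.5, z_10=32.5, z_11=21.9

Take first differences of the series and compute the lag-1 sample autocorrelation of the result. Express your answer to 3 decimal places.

First differences Δz: -6.2, -0.9, 10.7, -14.0, 8.9, -5.8, 5.2, -4.3, 4.0, -10.6
Mean of differences = -1.3000
Numerator Σ(Δz_t−Δz̄)(Δz_{t+1}−Δz̄) = -438.9400
Denominator Σ(Δz_t−Δz̄)² = 619.5800
r_1(Δz) = -438.9400 / 619.5800 = -0.708

-0.708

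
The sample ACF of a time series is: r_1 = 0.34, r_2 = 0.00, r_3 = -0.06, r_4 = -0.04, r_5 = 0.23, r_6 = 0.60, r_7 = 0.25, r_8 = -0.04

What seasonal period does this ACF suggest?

6

The largest autocorrelation is r_6 = 0.60; the remaining lags stay at or below 0.34. The elevated value at lag 1 (0.34), dropping to 0.00 at lag 2, reflects decaying short-term dependence rather than seasonality.
The dominant spike at lag 6 indicates a seasonal period of 6.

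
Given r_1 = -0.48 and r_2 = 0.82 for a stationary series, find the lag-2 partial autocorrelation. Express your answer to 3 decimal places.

φ_{22} = (r_2 − r_1²) / (1 − r_1²)
r_1² = (-0.48)² = 0.2304
Numerator = 0.82 − 0.2304 = 0.5896; denominator = 1 − 0.2304 = 0.7696
φ_{22} = 0.5896 / 0.7696 = 0.766

0.766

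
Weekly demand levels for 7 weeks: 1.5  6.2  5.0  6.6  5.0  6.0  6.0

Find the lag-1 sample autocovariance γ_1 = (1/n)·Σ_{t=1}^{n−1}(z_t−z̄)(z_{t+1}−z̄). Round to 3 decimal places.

Mean z̄ = (1.5 + 6.2 + 5.0 + 6.6 + 5.0 + 6.0 + 6.0)/7 = 5.1857
Deviations: -3.6857, 1.0143, -0.1857, 1.4143, -0.1857, 0.8143, 0.8143
Σ_{t=1}^{6}(z_t−z̄)(z_{t+1}−z̄) = -3.9402
γ_1 = -3.9402 / 7 = -0.563

-0.563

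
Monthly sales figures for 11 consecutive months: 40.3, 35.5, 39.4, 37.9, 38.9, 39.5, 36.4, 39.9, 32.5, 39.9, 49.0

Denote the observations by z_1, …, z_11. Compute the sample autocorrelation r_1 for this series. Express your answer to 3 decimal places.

-0.075

Mean z̄ = (40.3 + 35.5 + 39.4 + 37.9 + 38.9 + 39.5 + 36.4 + 39.9 + 32.5 + 39.9 + 49.0)/11 = 39.0182
Numerator Σ_{t=1}^{10}(z_t−z̄)(z_{t+1}−z̄) = -12.4685
Denominator Σ(z_t−z̄)² = 166.1964
r_1 = -12.4685 / 166.1964 = -0.075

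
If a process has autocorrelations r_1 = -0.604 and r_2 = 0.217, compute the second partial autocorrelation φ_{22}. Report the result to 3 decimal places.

φ_{22} = (r_2 − r_1²) / (1 − r_1²)
r_1² = (-0.604)² = 0.364816
Numerator = 0.217 − 0.3648 = -0.1478; denominator = 1 − 0.3648 = 0.6352
φ_{22} = -0.1478 / 0.6352 = -0.233

-0.233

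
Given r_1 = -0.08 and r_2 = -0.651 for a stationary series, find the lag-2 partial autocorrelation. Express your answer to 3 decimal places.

φ_{22} = (r_2 − r_1²) / (1 − r_1²)
r_1² = (-0.08)² = 0.0064
Numerator = -0.651 − 0.0064 = -0.6574; denominator = 1 − 0.0064 = 0.9936
φ_{22} = -0.6574 / 0.9936 = -0.662

-0.662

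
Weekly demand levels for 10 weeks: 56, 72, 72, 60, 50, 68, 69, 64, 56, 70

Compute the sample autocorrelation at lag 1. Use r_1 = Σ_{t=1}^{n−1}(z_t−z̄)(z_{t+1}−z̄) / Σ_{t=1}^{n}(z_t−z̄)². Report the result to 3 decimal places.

Mean z̄ = (56 + 72 + 72 + 60 + 50 + 68 + 69 + 64 + 56 + 70)/10 = 63.7000
Numerator Σ_{t=1}^{9}(z_t−z̄)(z_{t+1}−z̄) = -60.3900
Denominator Σ(z_t−z̄)² = 544.1000
r_1 = -60.3900 / 544.1000 = -0.111

-0.111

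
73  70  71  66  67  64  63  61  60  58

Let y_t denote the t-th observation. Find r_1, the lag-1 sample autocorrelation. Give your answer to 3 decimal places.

0.626

Mean ȳ = (73 + 70 + 71 + 66 + 67 + 64 + 63 + 61 + 60 + 58)/10 = 65.3000
Numerator Σ_{t=1}^{9}(y_t−ȳ)(y_{t+1}−ȳ) = 140.3100
Denominator Σ(y_t−ȳ)² = 224.1000
r_1 = 140.3100 / 224.1000 = 0.626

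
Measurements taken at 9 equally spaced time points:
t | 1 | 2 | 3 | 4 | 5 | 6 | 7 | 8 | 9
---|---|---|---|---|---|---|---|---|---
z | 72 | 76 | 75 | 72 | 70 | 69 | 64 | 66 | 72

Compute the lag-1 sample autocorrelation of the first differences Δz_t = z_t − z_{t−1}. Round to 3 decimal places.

First differences Δz: 4, -1, -3, -2, -1, -5, 2, 6
Mean of differences = 0.0000
Numerator Σ(Δz_t−Δz̄)(Δz_{t+1}−Δz̄) = 14.0000
Denominator Σ(Δz_t−Δz̄)² = 96.0000
r_1(Δz) = 14.0000 / 96.0000 = 0.146

0.146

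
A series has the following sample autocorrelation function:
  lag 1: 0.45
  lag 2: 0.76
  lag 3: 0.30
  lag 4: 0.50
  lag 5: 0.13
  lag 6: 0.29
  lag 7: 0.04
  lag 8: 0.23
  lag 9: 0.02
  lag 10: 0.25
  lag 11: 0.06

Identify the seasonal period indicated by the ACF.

2

The largest autocorrelation is r_2 = 0.76, with a weaker echo at lag 4 (0.50); the remaining lags stay at or below 0.45.
The dominant spike at lag 2 indicates a seasonal period of 2.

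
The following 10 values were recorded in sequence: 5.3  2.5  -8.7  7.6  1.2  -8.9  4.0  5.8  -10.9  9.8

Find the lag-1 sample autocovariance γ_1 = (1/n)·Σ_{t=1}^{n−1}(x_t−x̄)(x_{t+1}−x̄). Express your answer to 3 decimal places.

-25.351

Mean x̄ = (5.3 + 2.5 − 8.7 + 7.6 + 1.2 − 8.9 + 4.0 + 5.8 − 10.9 + 9.8)/10 = 0.7700
Σ_{t=1}^{9}(x_t−x̄)(x_{t+1}−x̄) = -253.5149
γ_1 = -253.5149 / 10 = -25.351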